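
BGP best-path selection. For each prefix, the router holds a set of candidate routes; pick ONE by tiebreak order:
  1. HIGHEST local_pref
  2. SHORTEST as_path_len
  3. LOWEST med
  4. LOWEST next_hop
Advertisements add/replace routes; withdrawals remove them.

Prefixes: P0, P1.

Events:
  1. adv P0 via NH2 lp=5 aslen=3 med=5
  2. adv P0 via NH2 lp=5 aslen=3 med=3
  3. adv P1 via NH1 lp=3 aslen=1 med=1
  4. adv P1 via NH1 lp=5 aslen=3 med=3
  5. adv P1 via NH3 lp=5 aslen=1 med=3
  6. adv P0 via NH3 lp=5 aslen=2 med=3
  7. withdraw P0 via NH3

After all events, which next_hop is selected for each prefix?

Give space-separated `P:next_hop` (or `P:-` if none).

Op 1: best P0=NH2 P1=-
Op 2: best P0=NH2 P1=-
Op 3: best P0=NH2 P1=NH1
Op 4: best P0=NH2 P1=NH1
Op 5: best P0=NH2 P1=NH3
Op 6: best P0=NH3 P1=NH3
Op 7: best P0=NH2 P1=NH3

Answer: P0:NH2 P1:NH3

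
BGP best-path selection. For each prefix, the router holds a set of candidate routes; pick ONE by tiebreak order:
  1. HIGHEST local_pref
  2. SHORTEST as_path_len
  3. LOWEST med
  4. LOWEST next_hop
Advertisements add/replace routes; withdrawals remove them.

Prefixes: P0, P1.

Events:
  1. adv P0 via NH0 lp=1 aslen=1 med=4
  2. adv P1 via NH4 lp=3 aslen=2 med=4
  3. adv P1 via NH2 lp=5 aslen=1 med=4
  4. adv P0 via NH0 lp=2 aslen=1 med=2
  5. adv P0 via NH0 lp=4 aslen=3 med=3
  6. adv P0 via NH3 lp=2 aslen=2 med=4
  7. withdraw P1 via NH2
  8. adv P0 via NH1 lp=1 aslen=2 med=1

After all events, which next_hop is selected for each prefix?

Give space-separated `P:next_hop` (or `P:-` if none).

Answer: P0:NH0 P1:NH4

Derivation:
Op 1: best P0=NH0 P1=-
Op 2: best P0=NH0 P1=NH4
Op 3: best P0=NH0 P1=NH2
Op 4: best P0=NH0 P1=NH2
Op 5: best P0=NH0 P1=NH2
Op 6: best P0=NH0 P1=NH2
Op 7: best P0=NH0 P1=NH4
Op 8: best P0=NH0 P1=NH4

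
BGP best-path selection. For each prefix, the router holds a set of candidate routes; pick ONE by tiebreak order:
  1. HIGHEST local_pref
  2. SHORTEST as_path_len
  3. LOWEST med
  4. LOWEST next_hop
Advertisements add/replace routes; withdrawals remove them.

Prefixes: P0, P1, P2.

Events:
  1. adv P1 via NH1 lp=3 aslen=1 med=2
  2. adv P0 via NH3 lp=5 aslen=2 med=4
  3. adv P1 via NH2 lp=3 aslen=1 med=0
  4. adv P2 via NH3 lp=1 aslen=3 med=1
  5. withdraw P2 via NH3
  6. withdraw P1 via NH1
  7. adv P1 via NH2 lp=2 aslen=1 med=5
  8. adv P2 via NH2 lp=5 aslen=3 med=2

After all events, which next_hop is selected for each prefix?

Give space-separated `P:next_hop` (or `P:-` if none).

Answer: P0:NH3 P1:NH2 P2:NH2

Derivation:
Op 1: best P0=- P1=NH1 P2=-
Op 2: best P0=NH3 P1=NH1 P2=-
Op 3: best P0=NH3 P1=NH2 P2=-
Op 4: best P0=NH3 P1=NH2 P2=NH3
Op 5: best P0=NH3 P1=NH2 P2=-
Op 6: best P0=NH3 P1=NH2 P2=-
Op 7: best P0=NH3 P1=NH2 P2=-
Op 8: best P0=NH3 P1=NH2 P2=NH2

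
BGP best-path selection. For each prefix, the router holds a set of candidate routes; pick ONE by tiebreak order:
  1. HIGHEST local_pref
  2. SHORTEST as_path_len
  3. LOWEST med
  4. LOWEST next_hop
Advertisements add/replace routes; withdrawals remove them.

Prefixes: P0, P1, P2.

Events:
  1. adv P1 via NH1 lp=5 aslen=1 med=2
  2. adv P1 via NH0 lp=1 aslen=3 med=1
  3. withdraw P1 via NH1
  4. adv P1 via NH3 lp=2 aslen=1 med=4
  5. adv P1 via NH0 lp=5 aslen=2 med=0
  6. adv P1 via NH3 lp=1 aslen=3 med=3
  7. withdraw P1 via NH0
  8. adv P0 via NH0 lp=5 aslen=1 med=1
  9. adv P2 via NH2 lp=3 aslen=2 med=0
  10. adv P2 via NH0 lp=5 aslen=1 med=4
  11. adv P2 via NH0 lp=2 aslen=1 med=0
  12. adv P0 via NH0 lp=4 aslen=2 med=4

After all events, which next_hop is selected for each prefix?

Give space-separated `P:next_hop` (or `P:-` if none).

Answer: P0:NH0 P1:NH3 P2:NH2

Derivation:
Op 1: best P0=- P1=NH1 P2=-
Op 2: best P0=- P1=NH1 P2=-
Op 3: best P0=- P1=NH0 P2=-
Op 4: best P0=- P1=NH3 P2=-
Op 5: best P0=- P1=NH0 P2=-
Op 6: best P0=- P1=NH0 P2=-
Op 7: best P0=- P1=NH3 P2=-
Op 8: best P0=NH0 P1=NH3 P2=-
Op 9: best P0=NH0 P1=NH3 P2=NH2
Op 10: best P0=NH0 P1=NH3 P2=NH0
Op 11: best P0=NH0 P1=NH3 P2=NH2
Op 12: best P0=NH0 P1=NH3 P2=NH2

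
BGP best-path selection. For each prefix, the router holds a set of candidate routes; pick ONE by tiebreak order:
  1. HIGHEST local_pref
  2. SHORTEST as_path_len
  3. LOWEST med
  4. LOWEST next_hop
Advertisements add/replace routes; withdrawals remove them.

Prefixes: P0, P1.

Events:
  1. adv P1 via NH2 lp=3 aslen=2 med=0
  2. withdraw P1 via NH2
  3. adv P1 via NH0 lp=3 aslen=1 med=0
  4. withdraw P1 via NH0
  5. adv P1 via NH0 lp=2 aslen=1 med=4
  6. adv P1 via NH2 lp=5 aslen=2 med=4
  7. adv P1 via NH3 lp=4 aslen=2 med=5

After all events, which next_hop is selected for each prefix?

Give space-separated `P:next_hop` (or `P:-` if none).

Answer: P0:- P1:NH2

Derivation:
Op 1: best P0=- P1=NH2
Op 2: best P0=- P1=-
Op 3: best P0=- P1=NH0
Op 4: best P0=- P1=-
Op 5: best P0=- P1=NH0
Op 6: best P0=- P1=NH2
Op 7: best P0=- P1=NH2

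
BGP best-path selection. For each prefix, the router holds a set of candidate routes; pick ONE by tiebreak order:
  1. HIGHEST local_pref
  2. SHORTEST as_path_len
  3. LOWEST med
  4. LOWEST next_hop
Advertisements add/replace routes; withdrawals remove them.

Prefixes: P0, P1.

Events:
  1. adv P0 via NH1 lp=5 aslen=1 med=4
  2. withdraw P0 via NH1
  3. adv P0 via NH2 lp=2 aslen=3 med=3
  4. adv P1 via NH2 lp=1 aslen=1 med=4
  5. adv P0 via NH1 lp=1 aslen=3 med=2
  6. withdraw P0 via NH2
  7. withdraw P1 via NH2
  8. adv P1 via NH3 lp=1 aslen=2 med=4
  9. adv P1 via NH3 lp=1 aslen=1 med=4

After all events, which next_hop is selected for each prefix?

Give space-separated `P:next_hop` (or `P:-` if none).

Answer: P0:NH1 P1:NH3

Derivation:
Op 1: best P0=NH1 P1=-
Op 2: best P0=- P1=-
Op 3: best P0=NH2 P1=-
Op 4: best P0=NH2 P1=NH2
Op 5: best P0=NH2 P1=NH2
Op 6: best P0=NH1 P1=NH2
Op 7: best P0=NH1 P1=-
Op 8: best P0=NH1 P1=NH3
Op 9: best P0=NH1 P1=NH3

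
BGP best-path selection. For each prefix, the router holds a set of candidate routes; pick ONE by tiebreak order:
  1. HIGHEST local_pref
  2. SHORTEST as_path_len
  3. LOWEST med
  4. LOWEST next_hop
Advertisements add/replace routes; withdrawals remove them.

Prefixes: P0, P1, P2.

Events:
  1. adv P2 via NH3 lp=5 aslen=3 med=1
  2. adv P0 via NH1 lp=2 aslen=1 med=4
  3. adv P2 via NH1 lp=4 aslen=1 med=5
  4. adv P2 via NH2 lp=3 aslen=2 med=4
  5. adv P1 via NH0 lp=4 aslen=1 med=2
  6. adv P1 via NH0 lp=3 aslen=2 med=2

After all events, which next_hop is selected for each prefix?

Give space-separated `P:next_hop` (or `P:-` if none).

Answer: P0:NH1 P1:NH0 P2:NH3

Derivation:
Op 1: best P0=- P1=- P2=NH3
Op 2: best P0=NH1 P1=- P2=NH3
Op 3: best P0=NH1 P1=- P2=NH3
Op 4: best P0=NH1 P1=- P2=NH3
Op 5: best P0=NH1 P1=NH0 P2=NH3
Op 6: best P0=NH1 P1=NH0 P2=NH3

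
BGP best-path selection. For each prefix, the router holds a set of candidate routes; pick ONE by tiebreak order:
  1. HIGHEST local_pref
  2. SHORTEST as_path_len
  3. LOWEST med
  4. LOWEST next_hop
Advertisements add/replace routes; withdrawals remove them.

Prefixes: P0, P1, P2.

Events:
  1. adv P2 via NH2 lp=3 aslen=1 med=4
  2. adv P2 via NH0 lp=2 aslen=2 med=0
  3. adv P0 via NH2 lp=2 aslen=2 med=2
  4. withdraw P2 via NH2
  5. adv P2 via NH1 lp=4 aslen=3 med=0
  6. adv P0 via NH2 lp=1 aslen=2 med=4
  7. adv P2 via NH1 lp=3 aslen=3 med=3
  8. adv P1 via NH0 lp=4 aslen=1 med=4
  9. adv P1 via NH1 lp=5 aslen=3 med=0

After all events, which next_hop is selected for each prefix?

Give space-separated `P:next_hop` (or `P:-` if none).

Op 1: best P0=- P1=- P2=NH2
Op 2: best P0=- P1=- P2=NH2
Op 3: best P0=NH2 P1=- P2=NH2
Op 4: best P0=NH2 P1=- P2=NH0
Op 5: best P0=NH2 P1=- P2=NH1
Op 6: best P0=NH2 P1=- P2=NH1
Op 7: best P0=NH2 P1=- P2=NH1
Op 8: best P0=NH2 P1=NH0 P2=NH1
Op 9: best P0=NH2 P1=NH1 P2=NH1

Answer: P0:NH2 P1:NH1 P2:NH1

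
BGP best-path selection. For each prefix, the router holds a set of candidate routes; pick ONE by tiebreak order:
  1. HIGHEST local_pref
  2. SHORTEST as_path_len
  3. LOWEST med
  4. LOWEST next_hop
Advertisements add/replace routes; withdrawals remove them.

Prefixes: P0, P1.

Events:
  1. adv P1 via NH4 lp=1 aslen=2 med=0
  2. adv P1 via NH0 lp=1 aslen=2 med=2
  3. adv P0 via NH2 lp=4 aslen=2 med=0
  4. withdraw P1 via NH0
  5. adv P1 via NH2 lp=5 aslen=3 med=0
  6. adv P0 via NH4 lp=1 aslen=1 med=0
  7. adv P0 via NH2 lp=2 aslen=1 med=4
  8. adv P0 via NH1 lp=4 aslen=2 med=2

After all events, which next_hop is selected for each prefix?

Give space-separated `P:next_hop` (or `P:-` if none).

Answer: P0:NH1 P1:NH2

Derivation:
Op 1: best P0=- P1=NH4
Op 2: best P0=- P1=NH4
Op 3: best P0=NH2 P1=NH4
Op 4: best P0=NH2 P1=NH4
Op 5: best P0=NH2 P1=NH2
Op 6: best P0=NH2 P1=NH2
Op 7: best P0=NH2 P1=NH2
Op 8: best P0=NH1 P1=NH2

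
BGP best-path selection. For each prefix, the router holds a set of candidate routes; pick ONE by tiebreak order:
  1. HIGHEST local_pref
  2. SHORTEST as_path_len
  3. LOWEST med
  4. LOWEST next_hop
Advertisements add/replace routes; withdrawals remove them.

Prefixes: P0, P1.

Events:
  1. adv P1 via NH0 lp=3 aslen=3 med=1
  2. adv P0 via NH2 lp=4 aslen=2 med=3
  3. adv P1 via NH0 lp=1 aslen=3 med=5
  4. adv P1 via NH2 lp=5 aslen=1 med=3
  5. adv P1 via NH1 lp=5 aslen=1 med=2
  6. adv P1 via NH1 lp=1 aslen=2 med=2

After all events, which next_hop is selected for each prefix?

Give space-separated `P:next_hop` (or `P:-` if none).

Op 1: best P0=- P1=NH0
Op 2: best P0=NH2 P1=NH0
Op 3: best P0=NH2 P1=NH0
Op 4: best P0=NH2 P1=NH2
Op 5: best P0=NH2 P1=NH1
Op 6: best P0=NH2 P1=NH2

Answer: P0:NH2 P1:NH2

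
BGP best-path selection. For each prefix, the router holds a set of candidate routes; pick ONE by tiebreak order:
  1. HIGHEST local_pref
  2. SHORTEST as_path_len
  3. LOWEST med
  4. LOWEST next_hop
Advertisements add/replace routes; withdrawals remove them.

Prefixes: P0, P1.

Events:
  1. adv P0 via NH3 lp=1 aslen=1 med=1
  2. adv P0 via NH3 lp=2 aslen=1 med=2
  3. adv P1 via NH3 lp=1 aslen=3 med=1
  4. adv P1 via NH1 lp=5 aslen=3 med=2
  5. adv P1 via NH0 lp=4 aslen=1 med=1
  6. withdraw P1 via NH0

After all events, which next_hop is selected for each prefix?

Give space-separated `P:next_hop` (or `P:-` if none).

Answer: P0:NH3 P1:NH1

Derivation:
Op 1: best P0=NH3 P1=-
Op 2: best P0=NH3 P1=-
Op 3: best P0=NH3 P1=NH3
Op 4: best P0=NH3 P1=NH1
Op 5: best P0=NH3 P1=NH1
Op 6: best P0=NH3 P1=NH1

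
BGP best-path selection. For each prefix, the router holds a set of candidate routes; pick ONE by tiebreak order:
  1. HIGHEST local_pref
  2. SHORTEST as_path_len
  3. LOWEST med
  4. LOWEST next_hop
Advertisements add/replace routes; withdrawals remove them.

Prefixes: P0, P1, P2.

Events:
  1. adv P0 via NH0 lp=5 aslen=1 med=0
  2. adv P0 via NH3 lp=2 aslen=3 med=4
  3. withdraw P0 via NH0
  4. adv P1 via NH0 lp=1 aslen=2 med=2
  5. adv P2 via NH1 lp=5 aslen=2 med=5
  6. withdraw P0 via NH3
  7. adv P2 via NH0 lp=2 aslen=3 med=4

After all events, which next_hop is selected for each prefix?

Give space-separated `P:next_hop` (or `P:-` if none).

Answer: P0:- P1:NH0 P2:NH1

Derivation:
Op 1: best P0=NH0 P1=- P2=-
Op 2: best P0=NH0 P1=- P2=-
Op 3: best P0=NH3 P1=- P2=-
Op 4: best P0=NH3 P1=NH0 P2=-
Op 5: best P0=NH3 P1=NH0 P2=NH1
Op 6: best P0=- P1=NH0 P2=NH1
Op 7: best P0=- P1=NH0 P2=NH1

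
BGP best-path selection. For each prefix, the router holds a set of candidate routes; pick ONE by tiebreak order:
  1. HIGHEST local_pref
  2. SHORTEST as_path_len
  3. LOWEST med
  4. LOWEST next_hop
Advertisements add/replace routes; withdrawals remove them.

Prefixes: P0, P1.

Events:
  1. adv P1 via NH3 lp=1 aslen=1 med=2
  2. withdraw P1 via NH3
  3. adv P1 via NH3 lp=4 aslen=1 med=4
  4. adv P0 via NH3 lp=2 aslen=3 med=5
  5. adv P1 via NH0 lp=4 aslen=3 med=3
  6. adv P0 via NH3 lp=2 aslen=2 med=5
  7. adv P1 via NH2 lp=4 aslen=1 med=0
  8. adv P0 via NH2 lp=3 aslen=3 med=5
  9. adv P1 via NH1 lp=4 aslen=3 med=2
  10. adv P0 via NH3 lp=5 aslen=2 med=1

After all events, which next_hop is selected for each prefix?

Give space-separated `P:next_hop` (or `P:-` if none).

Answer: P0:NH3 P1:NH2

Derivation:
Op 1: best P0=- P1=NH3
Op 2: best P0=- P1=-
Op 3: best P0=- P1=NH3
Op 4: best P0=NH3 P1=NH3
Op 5: best P0=NH3 P1=NH3
Op 6: best P0=NH3 P1=NH3
Op 7: best P0=NH3 P1=NH2
Op 8: best P0=NH2 P1=NH2
Op 9: best P0=NH2 P1=NH2
Op 10: best P0=NH3 P1=NH2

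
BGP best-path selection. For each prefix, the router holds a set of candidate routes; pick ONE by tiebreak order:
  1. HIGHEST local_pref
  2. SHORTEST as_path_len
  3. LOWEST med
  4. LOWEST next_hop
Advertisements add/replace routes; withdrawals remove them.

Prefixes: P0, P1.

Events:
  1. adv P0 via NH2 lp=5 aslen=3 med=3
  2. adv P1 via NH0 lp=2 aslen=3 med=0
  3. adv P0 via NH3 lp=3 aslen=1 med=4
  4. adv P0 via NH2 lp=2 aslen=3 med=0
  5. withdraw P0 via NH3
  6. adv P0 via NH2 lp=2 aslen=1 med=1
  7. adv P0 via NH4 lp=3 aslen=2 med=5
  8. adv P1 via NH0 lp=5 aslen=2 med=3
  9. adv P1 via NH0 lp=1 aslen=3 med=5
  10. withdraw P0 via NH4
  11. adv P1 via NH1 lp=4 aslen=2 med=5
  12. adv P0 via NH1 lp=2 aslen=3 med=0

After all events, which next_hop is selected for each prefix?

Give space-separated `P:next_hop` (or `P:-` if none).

Answer: P0:NH2 P1:NH1

Derivation:
Op 1: best P0=NH2 P1=-
Op 2: best P0=NH2 P1=NH0
Op 3: best P0=NH2 P1=NH0
Op 4: best P0=NH3 P1=NH0
Op 5: best P0=NH2 P1=NH0
Op 6: best P0=NH2 P1=NH0
Op 7: best P0=NH4 P1=NH0
Op 8: best P0=NH4 P1=NH0
Op 9: best P0=NH4 P1=NH0
Op 10: best P0=NH2 P1=NH0
Op 11: best P0=NH2 P1=NH1
Op 12: best P0=NH2 P1=NH1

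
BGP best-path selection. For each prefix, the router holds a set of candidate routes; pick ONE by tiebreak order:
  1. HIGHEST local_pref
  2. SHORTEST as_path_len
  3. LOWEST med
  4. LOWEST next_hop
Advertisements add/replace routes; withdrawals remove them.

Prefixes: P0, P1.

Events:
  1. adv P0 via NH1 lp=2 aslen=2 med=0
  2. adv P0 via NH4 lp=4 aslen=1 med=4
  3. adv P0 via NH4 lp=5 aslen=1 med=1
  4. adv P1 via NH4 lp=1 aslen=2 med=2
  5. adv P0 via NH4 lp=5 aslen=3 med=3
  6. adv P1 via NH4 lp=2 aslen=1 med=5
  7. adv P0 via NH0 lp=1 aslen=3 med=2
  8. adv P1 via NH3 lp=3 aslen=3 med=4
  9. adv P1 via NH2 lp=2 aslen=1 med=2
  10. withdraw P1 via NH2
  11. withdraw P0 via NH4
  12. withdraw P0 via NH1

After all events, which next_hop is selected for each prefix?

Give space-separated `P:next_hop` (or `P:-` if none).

Op 1: best P0=NH1 P1=-
Op 2: best P0=NH4 P1=-
Op 3: best P0=NH4 P1=-
Op 4: best P0=NH4 P1=NH4
Op 5: best P0=NH4 P1=NH4
Op 6: best P0=NH4 P1=NH4
Op 7: best P0=NH4 P1=NH4
Op 8: best P0=NH4 P1=NH3
Op 9: best P0=NH4 P1=NH3
Op 10: best P0=NH4 P1=NH3
Op 11: best P0=NH1 P1=NH3
Op 12: best P0=NH0 P1=NH3

Answer: P0:NH0 P1:NH3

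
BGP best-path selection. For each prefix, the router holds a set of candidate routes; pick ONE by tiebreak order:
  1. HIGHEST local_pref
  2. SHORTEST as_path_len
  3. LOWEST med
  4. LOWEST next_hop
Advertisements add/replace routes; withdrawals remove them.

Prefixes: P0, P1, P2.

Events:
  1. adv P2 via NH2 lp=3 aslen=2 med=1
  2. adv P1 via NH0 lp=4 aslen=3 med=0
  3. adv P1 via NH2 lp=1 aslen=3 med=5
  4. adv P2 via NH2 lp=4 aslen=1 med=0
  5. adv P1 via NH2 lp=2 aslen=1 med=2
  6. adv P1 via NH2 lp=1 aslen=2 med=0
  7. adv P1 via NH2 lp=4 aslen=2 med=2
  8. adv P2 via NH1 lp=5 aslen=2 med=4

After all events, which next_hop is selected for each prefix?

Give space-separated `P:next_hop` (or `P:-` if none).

Answer: P0:- P1:NH2 P2:NH1

Derivation:
Op 1: best P0=- P1=- P2=NH2
Op 2: best P0=- P1=NH0 P2=NH2
Op 3: best P0=- P1=NH0 P2=NH2
Op 4: best P0=- P1=NH0 P2=NH2
Op 5: best P0=- P1=NH0 P2=NH2
Op 6: best P0=- P1=NH0 P2=NH2
Op 7: best P0=- P1=NH2 P2=NH2
Op 8: best P0=- P1=NH2 P2=NH1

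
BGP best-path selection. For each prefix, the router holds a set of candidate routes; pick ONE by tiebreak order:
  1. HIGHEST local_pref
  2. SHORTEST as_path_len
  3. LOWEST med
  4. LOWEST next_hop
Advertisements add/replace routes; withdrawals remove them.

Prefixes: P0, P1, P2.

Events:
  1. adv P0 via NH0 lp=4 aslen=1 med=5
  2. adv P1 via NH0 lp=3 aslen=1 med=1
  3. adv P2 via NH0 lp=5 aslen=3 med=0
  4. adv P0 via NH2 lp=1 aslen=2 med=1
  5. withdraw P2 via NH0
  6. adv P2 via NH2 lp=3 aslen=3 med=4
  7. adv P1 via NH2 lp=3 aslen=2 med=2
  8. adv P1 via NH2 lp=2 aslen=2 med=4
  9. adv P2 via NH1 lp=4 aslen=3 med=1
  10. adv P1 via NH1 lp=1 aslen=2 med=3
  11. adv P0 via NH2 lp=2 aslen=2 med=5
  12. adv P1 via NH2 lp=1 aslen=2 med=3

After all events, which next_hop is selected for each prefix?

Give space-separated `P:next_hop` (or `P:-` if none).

Answer: P0:NH0 P1:NH0 P2:NH1

Derivation:
Op 1: best P0=NH0 P1=- P2=-
Op 2: best P0=NH0 P1=NH0 P2=-
Op 3: best P0=NH0 P1=NH0 P2=NH0
Op 4: best P0=NH0 P1=NH0 P2=NH0
Op 5: best P0=NH0 P1=NH0 P2=-
Op 6: best P0=NH0 P1=NH0 P2=NH2
Op 7: best P0=NH0 P1=NH0 P2=NH2
Op 8: best P0=NH0 P1=NH0 P2=NH2
Op 9: best P0=NH0 P1=NH0 P2=NH1
Op 10: best P0=NH0 P1=NH0 P2=NH1
Op 11: best P0=NH0 P1=NH0 P2=NH1
Op 12: best P0=NH0 P1=NH0 P2=NH1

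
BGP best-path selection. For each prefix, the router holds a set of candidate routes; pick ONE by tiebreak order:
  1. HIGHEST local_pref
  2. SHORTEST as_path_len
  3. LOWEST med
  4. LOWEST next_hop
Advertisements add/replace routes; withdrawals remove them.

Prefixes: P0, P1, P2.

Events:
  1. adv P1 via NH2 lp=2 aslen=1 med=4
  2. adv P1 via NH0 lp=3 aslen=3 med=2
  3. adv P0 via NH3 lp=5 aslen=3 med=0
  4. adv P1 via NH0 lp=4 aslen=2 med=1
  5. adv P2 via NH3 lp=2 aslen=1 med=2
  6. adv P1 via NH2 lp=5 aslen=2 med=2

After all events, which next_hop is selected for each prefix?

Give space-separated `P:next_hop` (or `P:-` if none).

Op 1: best P0=- P1=NH2 P2=-
Op 2: best P0=- P1=NH0 P2=-
Op 3: best P0=NH3 P1=NH0 P2=-
Op 4: best P0=NH3 P1=NH0 P2=-
Op 5: best P0=NH3 P1=NH0 P2=NH3
Op 6: best P0=NH3 P1=NH2 P2=NH3

Answer: P0:NH3 P1:NH2 P2:NH3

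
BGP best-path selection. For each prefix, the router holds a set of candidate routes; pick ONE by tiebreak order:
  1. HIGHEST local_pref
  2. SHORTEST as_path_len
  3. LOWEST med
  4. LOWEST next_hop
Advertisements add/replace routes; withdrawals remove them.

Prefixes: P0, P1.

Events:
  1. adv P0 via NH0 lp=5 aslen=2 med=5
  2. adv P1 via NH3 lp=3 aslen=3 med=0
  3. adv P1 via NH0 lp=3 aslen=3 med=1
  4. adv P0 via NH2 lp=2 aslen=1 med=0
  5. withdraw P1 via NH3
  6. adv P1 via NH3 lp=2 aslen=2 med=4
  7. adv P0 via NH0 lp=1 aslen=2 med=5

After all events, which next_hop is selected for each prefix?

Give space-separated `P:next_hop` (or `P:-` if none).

Op 1: best P0=NH0 P1=-
Op 2: best P0=NH0 P1=NH3
Op 3: best P0=NH0 P1=NH3
Op 4: best P0=NH0 P1=NH3
Op 5: best P0=NH0 P1=NH0
Op 6: best P0=NH0 P1=NH0
Op 7: best P0=NH2 P1=NH0

Answer: P0:NH2 P1:NH0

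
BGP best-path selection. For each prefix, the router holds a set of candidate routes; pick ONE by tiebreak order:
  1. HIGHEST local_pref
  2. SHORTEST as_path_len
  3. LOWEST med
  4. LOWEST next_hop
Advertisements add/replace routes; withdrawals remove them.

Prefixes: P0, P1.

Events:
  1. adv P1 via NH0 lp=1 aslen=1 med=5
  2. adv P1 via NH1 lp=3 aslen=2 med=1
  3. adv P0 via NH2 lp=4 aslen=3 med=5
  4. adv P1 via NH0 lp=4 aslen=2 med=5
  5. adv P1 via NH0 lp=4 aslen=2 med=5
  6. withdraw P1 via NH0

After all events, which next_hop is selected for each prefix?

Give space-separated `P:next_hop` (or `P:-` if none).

Answer: P0:NH2 P1:NH1

Derivation:
Op 1: best P0=- P1=NH0
Op 2: best P0=- P1=NH1
Op 3: best P0=NH2 P1=NH1
Op 4: best P0=NH2 P1=NH0
Op 5: best P0=NH2 P1=NH0
Op 6: best P0=NH2 P1=NH1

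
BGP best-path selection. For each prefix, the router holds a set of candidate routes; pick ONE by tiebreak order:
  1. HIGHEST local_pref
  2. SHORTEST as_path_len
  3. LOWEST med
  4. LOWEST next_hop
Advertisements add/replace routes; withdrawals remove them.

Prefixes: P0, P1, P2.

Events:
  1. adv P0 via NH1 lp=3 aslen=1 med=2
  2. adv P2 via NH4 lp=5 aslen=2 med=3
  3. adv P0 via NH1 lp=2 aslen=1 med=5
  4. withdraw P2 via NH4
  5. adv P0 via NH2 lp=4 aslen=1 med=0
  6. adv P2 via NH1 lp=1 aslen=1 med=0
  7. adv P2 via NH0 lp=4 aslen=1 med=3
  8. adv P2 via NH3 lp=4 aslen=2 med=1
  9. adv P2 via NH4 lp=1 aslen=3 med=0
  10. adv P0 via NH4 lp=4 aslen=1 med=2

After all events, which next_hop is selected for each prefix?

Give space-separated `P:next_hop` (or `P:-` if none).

Answer: P0:NH2 P1:- P2:NH0

Derivation:
Op 1: best P0=NH1 P1=- P2=-
Op 2: best P0=NH1 P1=- P2=NH4
Op 3: best P0=NH1 P1=- P2=NH4
Op 4: best P0=NH1 P1=- P2=-
Op 5: best P0=NH2 P1=- P2=-
Op 6: best P0=NH2 P1=- P2=NH1
Op 7: best P0=NH2 P1=- P2=NH0
Op 8: best P0=NH2 P1=- P2=NH0
Op 9: best P0=NH2 P1=- P2=NH0
Op 10: best P0=NH2 P1=- P2=NH0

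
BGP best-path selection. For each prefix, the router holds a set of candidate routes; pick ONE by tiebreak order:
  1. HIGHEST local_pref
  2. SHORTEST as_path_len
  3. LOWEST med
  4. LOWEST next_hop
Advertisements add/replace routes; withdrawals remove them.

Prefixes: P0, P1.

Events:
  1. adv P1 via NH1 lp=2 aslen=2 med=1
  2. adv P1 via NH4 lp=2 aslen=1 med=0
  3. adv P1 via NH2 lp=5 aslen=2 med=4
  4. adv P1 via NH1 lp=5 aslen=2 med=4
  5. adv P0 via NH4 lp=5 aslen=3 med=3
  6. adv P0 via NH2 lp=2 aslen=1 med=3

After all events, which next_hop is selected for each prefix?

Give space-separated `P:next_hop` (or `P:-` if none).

Op 1: best P0=- P1=NH1
Op 2: best P0=- P1=NH4
Op 3: best P0=- P1=NH2
Op 4: best P0=- P1=NH1
Op 5: best P0=NH4 P1=NH1
Op 6: best P0=NH4 P1=NH1

Answer: P0:NH4 P1:NH1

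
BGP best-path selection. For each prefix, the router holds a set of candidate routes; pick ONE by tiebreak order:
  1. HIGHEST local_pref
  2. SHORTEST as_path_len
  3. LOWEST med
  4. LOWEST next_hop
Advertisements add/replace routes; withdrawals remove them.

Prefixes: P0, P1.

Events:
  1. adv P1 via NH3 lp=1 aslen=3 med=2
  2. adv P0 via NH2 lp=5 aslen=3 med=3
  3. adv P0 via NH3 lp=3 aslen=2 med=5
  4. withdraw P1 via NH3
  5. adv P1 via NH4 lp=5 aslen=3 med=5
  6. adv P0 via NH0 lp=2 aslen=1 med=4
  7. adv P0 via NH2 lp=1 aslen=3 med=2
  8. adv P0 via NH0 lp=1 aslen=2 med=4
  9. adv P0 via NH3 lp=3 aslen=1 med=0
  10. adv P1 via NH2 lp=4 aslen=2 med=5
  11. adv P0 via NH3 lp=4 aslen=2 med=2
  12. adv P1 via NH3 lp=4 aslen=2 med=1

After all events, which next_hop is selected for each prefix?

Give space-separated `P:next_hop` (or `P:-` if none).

Answer: P0:NH3 P1:NH4

Derivation:
Op 1: best P0=- P1=NH3
Op 2: best P0=NH2 P1=NH3
Op 3: best P0=NH2 P1=NH3
Op 4: best P0=NH2 P1=-
Op 5: best P0=NH2 P1=NH4
Op 6: best P0=NH2 P1=NH4
Op 7: best P0=NH3 P1=NH4
Op 8: best P0=NH3 P1=NH4
Op 9: best P0=NH3 P1=NH4
Op 10: best P0=NH3 P1=NH4
Op 11: best P0=NH3 P1=NH4
Op 12: best P0=NH3 P1=NH4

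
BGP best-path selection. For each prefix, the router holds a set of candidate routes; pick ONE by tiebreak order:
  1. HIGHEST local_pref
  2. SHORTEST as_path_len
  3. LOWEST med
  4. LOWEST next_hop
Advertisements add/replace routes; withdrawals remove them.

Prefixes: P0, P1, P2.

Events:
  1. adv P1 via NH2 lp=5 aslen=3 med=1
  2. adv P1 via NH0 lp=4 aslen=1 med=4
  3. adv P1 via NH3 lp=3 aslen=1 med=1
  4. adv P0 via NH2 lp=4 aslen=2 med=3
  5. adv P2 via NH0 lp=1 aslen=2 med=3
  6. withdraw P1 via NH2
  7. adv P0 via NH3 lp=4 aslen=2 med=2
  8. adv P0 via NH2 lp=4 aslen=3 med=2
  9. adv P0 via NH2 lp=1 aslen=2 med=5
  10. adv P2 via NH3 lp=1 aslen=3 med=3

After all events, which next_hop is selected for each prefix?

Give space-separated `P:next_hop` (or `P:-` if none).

Answer: P0:NH3 P1:NH0 P2:NH0

Derivation:
Op 1: best P0=- P1=NH2 P2=-
Op 2: best P0=- P1=NH2 P2=-
Op 3: best P0=- P1=NH2 P2=-
Op 4: best P0=NH2 P1=NH2 P2=-
Op 5: best P0=NH2 P1=NH2 P2=NH0
Op 6: best P0=NH2 P1=NH0 P2=NH0
Op 7: best P0=NH3 P1=NH0 P2=NH0
Op 8: best P0=NH3 P1=NH0 P2=NH0
Op 9: best P0=NH3 P1=NH0 P2=NH0
Op 10: best P0=NH3 P1=NH0 P2=NH0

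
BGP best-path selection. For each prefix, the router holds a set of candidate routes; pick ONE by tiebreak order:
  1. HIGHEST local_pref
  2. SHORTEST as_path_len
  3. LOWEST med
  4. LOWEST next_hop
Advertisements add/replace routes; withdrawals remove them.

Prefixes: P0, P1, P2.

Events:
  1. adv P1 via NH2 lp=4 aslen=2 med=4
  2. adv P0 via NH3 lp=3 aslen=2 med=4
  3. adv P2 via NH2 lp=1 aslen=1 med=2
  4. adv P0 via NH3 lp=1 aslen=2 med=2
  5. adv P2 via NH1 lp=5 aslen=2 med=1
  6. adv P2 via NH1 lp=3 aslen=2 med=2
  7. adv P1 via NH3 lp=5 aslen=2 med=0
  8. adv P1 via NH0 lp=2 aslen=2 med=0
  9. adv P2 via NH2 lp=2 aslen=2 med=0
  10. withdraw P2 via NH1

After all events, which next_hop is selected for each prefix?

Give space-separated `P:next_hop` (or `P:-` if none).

Answer: P0:NH3 P1:NH3 P2:NH2

Derivation:
Op 1: best P0=- P1=NH2 P2=-
Op 2: best P0=NH3 P1=NH2 P2=-
Op 3: best P0=NH3 P1=NH2 P2=NH2
Op 4: best P0=NH3 P1=NH2 P2=NH2
Op 5: best P0=NH3 P1=NH2 P2=NH1
Op 6: best P0=NH3 P1=NH2 P2=NH1
Op 7: best P0=NH3 P1=NH3 P2=NH1
Op 8: best P0=NH3 P1=NH3 P2=NH1
Op 9: best P0=NH3 P1=NH3 P2=NH1
Op 10: best P0=NH3 P1=NH3 P2=NH2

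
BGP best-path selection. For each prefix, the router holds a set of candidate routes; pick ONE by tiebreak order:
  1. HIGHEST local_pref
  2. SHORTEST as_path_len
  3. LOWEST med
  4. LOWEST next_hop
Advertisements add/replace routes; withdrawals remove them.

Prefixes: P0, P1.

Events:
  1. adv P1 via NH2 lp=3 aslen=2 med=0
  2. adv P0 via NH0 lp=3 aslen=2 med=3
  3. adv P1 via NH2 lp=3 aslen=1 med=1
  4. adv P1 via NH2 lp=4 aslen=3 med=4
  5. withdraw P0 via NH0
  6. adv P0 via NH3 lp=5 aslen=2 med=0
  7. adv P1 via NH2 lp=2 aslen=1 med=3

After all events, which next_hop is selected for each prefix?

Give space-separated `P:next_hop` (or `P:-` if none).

Answer: P0:NH3 P1:NH2

Derivation:
Op 1: best P0=- P1=NH2
Op 2: best P0=NH0 P1=NH2
Op 3: best P0=NH0 P1=NH2
Op 4: best P0=NH0 P1=NH2
Op 5: best P0=- P1=NH2
Op 6: best P0=NH3 P1=NH2
Op 7: best P0=NH3 P1=NH2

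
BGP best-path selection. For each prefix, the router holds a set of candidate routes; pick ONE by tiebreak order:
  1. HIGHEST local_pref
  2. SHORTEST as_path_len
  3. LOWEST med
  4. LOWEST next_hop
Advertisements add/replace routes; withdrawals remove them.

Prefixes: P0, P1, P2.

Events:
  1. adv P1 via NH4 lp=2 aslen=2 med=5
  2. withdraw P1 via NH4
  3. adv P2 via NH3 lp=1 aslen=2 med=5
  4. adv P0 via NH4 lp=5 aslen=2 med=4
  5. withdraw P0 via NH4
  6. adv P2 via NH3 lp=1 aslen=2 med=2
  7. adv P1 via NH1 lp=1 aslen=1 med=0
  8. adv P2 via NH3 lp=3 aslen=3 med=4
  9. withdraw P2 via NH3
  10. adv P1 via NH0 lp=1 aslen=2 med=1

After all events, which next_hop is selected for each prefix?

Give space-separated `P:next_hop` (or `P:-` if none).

Op 1: best P0=- P1=NH4 P2=-
Op 2: best P0=- P1=- P2=-
Op 3: best P0=- P1=- P2=NH3
Op 4: best P0=NH4 P1=- P2=NH3
Op 5: best P0=- P1=- P2=NH3
Op 6: best P0=- P1=- P2=NH3
Op 7: best P0=- P1=NH1 P2=NH3
Op 8: best P0=- P1=NH1 P2=NH3
Op 9: best P0=- P1=NH1 P2=-
Op 10: best P0=- P1=NH1 P2=-

Answer: P0:- P1:NH1 P2:-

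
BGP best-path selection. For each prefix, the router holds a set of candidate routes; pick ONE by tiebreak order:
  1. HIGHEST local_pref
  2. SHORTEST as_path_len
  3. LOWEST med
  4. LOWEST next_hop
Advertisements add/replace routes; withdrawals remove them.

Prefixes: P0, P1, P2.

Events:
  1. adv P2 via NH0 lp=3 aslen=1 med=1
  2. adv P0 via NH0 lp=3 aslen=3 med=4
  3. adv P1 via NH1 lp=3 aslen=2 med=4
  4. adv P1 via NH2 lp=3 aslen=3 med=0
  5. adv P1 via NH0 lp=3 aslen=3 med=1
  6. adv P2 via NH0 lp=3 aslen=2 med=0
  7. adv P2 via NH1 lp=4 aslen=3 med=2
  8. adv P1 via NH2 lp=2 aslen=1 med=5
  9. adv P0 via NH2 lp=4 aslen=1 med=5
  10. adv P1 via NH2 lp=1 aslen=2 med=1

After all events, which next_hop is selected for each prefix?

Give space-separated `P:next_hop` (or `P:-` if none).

Answer: P0:NH2 P1:NH1 P2:NH1

Derivation:
Op 1: best P0=- P1=- P2=NH0
Op 2: best P0=NH0 P1=- P2=NH0
Op 3: best P0=NH0 P1=NH1 P2=NH0
Op 4: best P0=NH0 P1=NH1 P2=NH0
Op 5: best P0=NH0 P1=NH1 P2=NH0
Op 6: best P0=NH0 P1=NH1 P2=NH0
Op 7: best P0=NH0 P1=NH1 P2=NH1
Op 8: best P0=NH0 P1=NH1 P2=NH1
Op 9: best P0=NH2 P1=NH1 P2=NH1
Op 10: best P0=NH2 P1=NH1 P2=NH1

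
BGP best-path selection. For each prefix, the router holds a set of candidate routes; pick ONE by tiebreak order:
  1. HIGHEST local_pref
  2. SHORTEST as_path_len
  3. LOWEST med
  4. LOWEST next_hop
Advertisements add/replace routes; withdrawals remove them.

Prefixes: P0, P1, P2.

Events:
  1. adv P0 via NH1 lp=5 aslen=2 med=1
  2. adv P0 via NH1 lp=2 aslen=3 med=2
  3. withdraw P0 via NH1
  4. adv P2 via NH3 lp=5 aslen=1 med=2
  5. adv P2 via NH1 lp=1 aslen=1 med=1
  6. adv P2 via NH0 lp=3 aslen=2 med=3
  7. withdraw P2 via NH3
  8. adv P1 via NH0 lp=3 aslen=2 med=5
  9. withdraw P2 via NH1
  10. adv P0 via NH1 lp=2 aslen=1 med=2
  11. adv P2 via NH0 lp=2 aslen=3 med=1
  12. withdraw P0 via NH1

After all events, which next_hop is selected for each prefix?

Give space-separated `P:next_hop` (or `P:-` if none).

Op 1: best P0=NH1 P1=- P2=-
Op 2: best P0=NH1 P1=- P2=-
Op 3: best P0=- P1=- P2=-
Op 4: best P0=- P1=- P2=NH3
Op 5: best P0=- P1=- P2=NH3
Op 6: best P0=- P1=- P2=NH3
Op 7: best P0=- P1=- P2=NH0
Op 8: best P0=- P1=NH0 P2=NH0
Op 9: best P0=- P1=NH0 P2=NH0
Op 10: best P0=NH1 P1=NH0 P2=NH0
Op 11: best P0=NH1 P1=NH0 P2=NH0
Op 12: best P0=- P1=NH0 P2=NH0

Answer: P0:- P1:NH0 P2:NH0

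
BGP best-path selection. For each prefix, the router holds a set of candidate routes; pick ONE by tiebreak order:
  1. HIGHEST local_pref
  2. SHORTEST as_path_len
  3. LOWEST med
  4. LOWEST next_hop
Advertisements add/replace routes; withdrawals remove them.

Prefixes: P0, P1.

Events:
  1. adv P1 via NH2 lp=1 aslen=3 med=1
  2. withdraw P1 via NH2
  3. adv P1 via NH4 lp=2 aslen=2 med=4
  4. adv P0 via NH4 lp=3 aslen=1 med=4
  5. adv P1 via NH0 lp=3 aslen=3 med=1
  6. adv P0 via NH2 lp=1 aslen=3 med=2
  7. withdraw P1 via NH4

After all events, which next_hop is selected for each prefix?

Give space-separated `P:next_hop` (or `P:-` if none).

Op 1: best P0=- P1=NH2
Op 2: best P0=- P1=-
Op 3: best P0=- P1=NH4
Op 4: best P0=NH4 P1=NH4
Op 5: best P0=NH4 P1=NH0
Op 6: best P0=NH4 P1=NH0
Op 7: best P0=NH4 P1=NH0

Answer: P0:NH4 P1:NH0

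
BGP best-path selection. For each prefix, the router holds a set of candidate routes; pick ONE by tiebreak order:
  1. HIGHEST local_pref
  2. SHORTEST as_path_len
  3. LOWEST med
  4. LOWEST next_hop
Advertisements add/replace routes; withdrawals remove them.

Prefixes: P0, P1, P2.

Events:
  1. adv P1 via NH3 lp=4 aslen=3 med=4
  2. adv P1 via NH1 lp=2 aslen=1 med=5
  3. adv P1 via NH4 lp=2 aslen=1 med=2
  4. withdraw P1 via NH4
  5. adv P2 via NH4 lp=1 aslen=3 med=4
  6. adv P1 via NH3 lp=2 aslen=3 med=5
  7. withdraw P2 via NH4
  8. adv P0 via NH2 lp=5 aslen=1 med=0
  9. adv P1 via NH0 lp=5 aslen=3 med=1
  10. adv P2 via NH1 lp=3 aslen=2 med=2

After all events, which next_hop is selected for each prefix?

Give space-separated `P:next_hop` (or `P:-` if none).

Answer: P0:NH2 P1:NH0 P2:NH1

Derivation:
Op 1: best P0=- P1=NH3 P2=-
Op 2: best P0=- P1=NH3 P2=-
Op 3: best P0=- P1=NH3 P2=-
Op 4: best P0=- P1=NH3 P2=-
Op 5: best P0=- P1=NH3 P2=NH4
Op 6: best P0=- P1=NH1 P2=NH4
Op 7: best P0=- P1=NH1 P2=-
Op 8: best P0=NH2 P1=NH1 P2=-
Op 9: best P0=NH2 P1=NH0 P2=-
Op 10: best P0=NH2 P1=NH0 P2=NH1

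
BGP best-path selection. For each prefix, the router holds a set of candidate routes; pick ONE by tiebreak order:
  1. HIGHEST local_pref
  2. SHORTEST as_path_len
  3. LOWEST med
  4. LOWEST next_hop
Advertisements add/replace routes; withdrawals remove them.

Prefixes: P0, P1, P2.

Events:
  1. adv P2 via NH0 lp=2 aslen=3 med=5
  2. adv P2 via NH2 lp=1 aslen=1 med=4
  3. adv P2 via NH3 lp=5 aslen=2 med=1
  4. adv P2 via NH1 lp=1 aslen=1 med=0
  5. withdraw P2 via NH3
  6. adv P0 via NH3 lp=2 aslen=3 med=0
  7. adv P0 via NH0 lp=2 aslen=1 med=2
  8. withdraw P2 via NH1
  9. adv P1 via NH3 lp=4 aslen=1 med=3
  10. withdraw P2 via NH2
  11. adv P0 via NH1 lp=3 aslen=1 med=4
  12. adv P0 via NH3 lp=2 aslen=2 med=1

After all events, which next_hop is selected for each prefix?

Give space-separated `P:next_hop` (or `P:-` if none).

Answer: P0:NH1 P1:NH3 P2:NH0

Derivation:
Op 1: best P0=- P1=- P2=NH0
Op 2: best P0=- P1=- P2=NH0
Op 3: best P0=- P1=- P2=NH3
Op 4: best P0=- P1=- P2=NH3
Op 5: best P0=- P1=- P2=NH0
Op 6: best P0=NH3 P1=- P2=NH0
Op 7: best P0=NH0 P1=- P2=NH0
Op 8: best P0=NH0 P1=- P2=NH0
Op 9: best P0=NH0 P1=NH3 P2=NH0
Op 10: best P0=NH0 P1=NH3 P2=NH0
Op 11: best P0=NH1 P1=NH3 P2=NH0
Op 12: best P0=NH1 P1=NH3 P2=NH0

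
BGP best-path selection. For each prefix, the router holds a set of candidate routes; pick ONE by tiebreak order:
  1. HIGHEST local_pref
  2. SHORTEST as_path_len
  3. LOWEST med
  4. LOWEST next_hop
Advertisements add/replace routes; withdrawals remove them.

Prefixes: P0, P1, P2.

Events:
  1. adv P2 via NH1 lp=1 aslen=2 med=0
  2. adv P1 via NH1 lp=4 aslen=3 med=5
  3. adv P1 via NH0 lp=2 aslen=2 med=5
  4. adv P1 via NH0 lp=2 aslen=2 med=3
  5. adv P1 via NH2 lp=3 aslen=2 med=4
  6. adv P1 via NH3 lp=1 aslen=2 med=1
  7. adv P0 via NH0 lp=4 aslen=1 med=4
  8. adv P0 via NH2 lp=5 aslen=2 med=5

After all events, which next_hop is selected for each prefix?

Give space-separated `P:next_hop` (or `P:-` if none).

Answer: P0:NH2 P1:NH1 P2:NH1

Derivation:
Op 1: best P0=- P1=- P2=NH1
Op 2: best P0=- P1=NH1 P2=NH1
Op 3: best P0=- P1=NH1 P2=NH1
Op 4: best P0=- P1=NH1 P2=NH1
Op 5: best P0=- P1=NH1 P2=NH1
Op 6: best P0=- P1=NH1 P2=NH1
Op 7: best P0=NH0 P1=NH1 P2=NH1
Op 8: best P0=NH2 P1=NH1 P2=NH1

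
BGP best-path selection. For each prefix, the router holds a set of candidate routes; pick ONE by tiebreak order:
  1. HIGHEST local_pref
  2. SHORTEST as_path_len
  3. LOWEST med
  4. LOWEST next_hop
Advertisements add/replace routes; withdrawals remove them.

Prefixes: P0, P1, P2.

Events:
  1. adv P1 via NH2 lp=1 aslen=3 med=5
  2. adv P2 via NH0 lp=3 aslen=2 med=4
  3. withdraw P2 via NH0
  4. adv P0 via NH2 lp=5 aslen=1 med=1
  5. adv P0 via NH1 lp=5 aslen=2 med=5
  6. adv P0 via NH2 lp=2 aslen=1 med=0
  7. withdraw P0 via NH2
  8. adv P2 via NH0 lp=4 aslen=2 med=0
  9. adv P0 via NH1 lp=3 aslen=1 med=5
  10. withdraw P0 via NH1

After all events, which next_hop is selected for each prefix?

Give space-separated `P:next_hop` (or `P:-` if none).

Answer: P0:- P1:NH2 P2:NH0

Derivation:
Op 1: best P0=- P1=NH2 P2=-
Op 2: best P0=- P1=NH2 P2=NH0
Op 3: best P0=- P1=NH2 P2=-
Op 4: best P0=NH2 P1=NH2 P2=-
Op 5: best P0=NH2 P1=NH2 P2=-
Op 6: best P0=NH1 P1=NH2 P2=-
Op 7: best P0=NH1 P1=NH2 P2=-
Op 8: best P0=NH1 P1=NH2 P2=NH0
Op 9: best P0=NH1 P1=NH2 P2=NH0
Op 10: best P0=- P1=NH2 P2=NH0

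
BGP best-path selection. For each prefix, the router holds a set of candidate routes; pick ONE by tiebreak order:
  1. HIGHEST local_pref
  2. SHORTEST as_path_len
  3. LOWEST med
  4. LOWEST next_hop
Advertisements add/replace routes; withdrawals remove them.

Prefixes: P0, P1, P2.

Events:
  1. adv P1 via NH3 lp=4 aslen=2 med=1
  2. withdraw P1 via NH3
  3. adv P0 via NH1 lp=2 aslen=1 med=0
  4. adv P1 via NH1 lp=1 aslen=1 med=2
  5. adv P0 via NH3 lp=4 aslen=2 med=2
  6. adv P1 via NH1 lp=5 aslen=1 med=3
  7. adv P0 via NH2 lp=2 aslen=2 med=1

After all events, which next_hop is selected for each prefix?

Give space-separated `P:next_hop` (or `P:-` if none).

Answer: P0:NH3 P1:NH1 P2:-

Derivation:
Op 1: best P0=- P1=NH3 P2=-
Op 2: best P0=- P1=- P2=-
Op 3: best P0=NH1 P1=- P2=-
Op 4: best P0=NH1 P1=NH1 P2=-
Op 5: best P0=NH3 P1=NH1 P2=-
Op 6: best P0=NH3 P1=NH1 P2=-
Op 7: best P0=NH3 P1=NH1 P2=-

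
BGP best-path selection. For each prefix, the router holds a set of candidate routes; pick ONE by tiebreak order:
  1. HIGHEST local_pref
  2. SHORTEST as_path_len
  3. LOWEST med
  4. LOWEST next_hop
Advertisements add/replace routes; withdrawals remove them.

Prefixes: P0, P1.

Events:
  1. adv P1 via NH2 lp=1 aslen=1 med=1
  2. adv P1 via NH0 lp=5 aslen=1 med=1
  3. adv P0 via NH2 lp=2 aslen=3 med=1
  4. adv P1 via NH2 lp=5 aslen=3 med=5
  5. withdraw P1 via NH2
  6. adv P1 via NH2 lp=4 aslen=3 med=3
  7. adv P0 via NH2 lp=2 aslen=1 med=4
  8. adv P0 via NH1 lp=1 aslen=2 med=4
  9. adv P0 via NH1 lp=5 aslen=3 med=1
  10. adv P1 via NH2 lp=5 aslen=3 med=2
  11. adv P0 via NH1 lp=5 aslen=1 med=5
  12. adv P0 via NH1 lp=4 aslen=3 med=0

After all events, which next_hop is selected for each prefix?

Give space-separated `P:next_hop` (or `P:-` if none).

Op 1: best P0=- P1=NH2
Op 2: best P0=- P1=NH0
Op 3: best P0=NH2 P1=NH0
Op 4: best P0=NH2 P1=NH0
Op 5: best P0=NH2 P1=NH0
Op 6: best P0=NH2 P1=NH0
Op 7: best P0=NH2 P1=NH0
Op 8: best P0=NH2 P1=NH0
Op 9: best P0=NH1 P1=NH0
Op 10: best P0=NH1 P1=NH0
Op 11: best P0=NH1 P1=NH0
Op 12: best P0=NH1 P1=NH0

Answer: P0:NH1 P1:NH0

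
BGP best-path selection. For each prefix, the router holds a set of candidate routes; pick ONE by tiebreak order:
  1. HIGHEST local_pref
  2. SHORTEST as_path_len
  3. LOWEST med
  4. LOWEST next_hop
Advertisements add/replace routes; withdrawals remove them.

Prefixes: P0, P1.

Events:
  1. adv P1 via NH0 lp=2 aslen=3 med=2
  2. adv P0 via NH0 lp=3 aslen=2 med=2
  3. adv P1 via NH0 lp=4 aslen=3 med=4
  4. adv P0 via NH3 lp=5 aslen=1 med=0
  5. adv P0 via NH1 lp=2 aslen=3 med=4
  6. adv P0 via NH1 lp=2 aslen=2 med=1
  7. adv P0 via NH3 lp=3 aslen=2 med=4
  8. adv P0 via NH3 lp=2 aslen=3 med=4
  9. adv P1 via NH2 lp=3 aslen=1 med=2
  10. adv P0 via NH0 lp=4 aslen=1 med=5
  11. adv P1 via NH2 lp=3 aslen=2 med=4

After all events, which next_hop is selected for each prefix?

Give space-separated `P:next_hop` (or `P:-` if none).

Answer: P0:NH0 P1:NH0

Derivation:
Op 1: best P0=- P1=NH0
Op 2: best P0=NH0 P1=NH0
Op 3: best P0=NH0 P1=NH0
Op 4: best P0=NH3 P1=NH0
Op 5: best P0=NH3 P1=NH0
Op 6: best P0=NH3 P1=NH0
Op 7: best P0=NH0 P1=NH0
Op 8: best P0=NH0 P1=NH0
Op 9: best P0=NH0 P1=NH0
Op 10: best P0=NH0 P1=NH0
Op 11: best P0=NH0 P1=NH0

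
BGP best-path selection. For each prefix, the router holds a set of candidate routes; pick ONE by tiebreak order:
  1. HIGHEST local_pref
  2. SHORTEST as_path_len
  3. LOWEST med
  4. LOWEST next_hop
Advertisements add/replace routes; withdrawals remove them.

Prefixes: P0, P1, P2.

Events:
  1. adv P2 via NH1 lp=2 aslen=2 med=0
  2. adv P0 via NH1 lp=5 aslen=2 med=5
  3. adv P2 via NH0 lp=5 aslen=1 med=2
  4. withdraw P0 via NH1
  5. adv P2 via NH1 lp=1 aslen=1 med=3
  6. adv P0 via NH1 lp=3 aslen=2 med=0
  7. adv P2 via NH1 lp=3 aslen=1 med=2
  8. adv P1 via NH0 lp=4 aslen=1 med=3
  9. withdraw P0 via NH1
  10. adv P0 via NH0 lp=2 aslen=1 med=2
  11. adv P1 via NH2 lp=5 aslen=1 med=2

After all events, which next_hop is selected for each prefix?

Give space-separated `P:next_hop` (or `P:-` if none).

Op 1: best P0=- P1=- P2=NH1
Op 2: best P0=NH1 P1=- P2=NH1
Op 3: best P0=NH1 P1=- P2=NH0
Op 4: best P0=- P1=- P2=NH0
Op 5: best P0=- P1=- P2=NH0
Op 6: best P0=NH1 P1=- P2=NH0
Op 7: best P0=NH1 P1=- P2=NH0
Op 8: best P0=NH1 P1=NH0 P2=NH0
Op 9: best P0=- P1=NH0 P2=NH0
Op 10: best P0=NH0 P1=NH0 P2=NH0
Op 11: best P0=NH0 P1=NH2 P2=NH0

Answer: P0:NH0 P1:NH2 P2:NH0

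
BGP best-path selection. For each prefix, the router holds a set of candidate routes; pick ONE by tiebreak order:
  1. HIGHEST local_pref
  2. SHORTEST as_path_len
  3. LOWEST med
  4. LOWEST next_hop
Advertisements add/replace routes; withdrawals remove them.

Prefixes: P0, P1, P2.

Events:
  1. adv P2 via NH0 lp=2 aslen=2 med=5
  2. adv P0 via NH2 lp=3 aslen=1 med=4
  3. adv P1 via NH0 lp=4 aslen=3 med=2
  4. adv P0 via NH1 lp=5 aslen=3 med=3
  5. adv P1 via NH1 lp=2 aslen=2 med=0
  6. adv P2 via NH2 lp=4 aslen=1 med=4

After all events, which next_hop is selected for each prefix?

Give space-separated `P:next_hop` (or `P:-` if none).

Answer: P0:NH1 P1:NH0 P2:NH2

Derivation:
Op 1: best P0=- P1=- P2=NH0
Op 2: best P0=NH2 P1=- P2=NH0
Op 3: best P0=NH2 P1=NH0 P2=NH0
Op 4: best P0=NH1 P1=NH0 P2=NH0
Op 5: best P0=NH1 P1=NH0 P2=NH0
Op 6: best P0=NH1 P1=NH0 P2=NH2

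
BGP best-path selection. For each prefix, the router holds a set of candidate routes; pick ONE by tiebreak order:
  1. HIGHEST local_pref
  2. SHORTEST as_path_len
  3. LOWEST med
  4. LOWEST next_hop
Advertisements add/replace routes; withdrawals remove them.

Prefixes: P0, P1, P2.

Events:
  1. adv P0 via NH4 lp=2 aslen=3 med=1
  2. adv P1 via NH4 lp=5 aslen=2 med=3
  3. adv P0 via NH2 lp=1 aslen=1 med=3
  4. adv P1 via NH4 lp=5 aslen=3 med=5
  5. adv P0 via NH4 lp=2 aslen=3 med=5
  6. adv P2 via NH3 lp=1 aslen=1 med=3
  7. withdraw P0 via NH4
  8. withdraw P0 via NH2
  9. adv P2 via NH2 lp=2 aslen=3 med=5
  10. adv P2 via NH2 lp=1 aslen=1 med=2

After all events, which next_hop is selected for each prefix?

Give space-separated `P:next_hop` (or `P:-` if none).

Answer: P0:- P1:NH4 P2:NH2

Derivation:
Op 1: best P0=NH4 P1=- P2=-
Op 2: best P0=NH4 P1=NH4 P2=-
Op 3: best P0=NH4 P1=NH4 P2=-
Op 4: best P0=NH4 P1=NH4 P2=-
Op 5: best P0=NH4 P1=NH4 P2=-
Op 6: best P0=NH4 P1=NH4 P2=NH3
Op 7: best P0=NH2 P1=NH4 P2=NH3
Op 8: best P0=- P1=NH4 P2=NH3
Op 9: best P0=- P1=NH4 P2=NH2
Op 10: best P0=- P1=NH4 P2=NH2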